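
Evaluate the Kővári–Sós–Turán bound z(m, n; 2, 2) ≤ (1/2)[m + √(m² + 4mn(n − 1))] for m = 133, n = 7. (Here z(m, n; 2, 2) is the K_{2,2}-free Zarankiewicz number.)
z(133, 7; 2, 2) ≤ (1/2)[133 + √(133² + 4·133·7·6)] = (1/2)[133 + √40033] = 166.5412

Kővári–Sós–Turán: let r_1, ..., r_133 be the row sums and z = Σ r_i the total number of 1s. Each pair of columns can share at most one row with both entries 1 (else a 2×2 all-ones block appears), so Σ_i C(r_i, 2) ≤ C(7, 2) = 21. By convexity Σ_i C(r_i, 2) ≥ 133·C(z/133, 2) = z(z − 133)/(2·133), giving z² − 133z − 133·7·6 ≤ 0 and hence z ≤ (1/2)[133 + √(17689 + 4·5586)] = (1/2)[133 + √40033] ≈ (1/2)(133 + 200.0825) = 166.5412.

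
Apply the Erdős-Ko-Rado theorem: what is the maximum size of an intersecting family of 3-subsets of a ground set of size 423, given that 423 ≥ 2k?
max |F| = C(422, 2) = 88831

Erdős-Ko-Rado (1961): when n ≥ 2k, max |F| = C(n−1, k−1). The bound is attained by the star {A : i ∈ A} for any fixed i ∈ [n]. Here C(423−1, 3−1) = C(422, 2) = 88831.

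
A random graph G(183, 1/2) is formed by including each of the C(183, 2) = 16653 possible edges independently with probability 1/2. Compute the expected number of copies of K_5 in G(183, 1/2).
E[# K_5] = C(183, 5) · (1/2)^C(5, 2) = 1618621641 / 2^10 ≈ 1580685.196289

For each 5-subset S of vertices (there are C(183, 5) = 1618621641 such S), let X_S = 1 if S induces a K_5 (all C(5, 2) = 10 edges present). Then P(X_S = 1) = (1/2)^10 = 1/1024. By linearity of expectation, E[# K_5] = C(183, 5) · (1/2)^10 = 1618621641 / 1024 ≈ 1580685.196289.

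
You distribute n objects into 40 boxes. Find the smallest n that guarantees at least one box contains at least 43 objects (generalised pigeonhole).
n = (43 − 1)·40 + 1 = 1681

By the generalised pigeonhole principle, to guarantee some box contains ≥ r objects we need more than (r − 1) · k objects total. Threshold: n = (r − 1) · k + 1. With r = 43 and k = 40: n = 42 · 40 + 1 = 1680 + 1 = 1681. For n = 1680 = 42 · 40, we can put exactly 42 objects in every box, avoiding 43 in any single one — so 1681 is tight.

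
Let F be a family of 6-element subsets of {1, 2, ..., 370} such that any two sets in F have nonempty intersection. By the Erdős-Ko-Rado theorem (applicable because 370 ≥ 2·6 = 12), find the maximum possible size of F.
max |F| = C(369, 5) = 55479552948

Erdős-Ko-Rado (1961): when n ≥ 2k, max |F| = C(n−1, k−1). The bound is attained by the star {A : i ∈ A} for any fixed i ∈ [n]. Here C(370−1, 6−1) = C(369, 5) = 55479552948.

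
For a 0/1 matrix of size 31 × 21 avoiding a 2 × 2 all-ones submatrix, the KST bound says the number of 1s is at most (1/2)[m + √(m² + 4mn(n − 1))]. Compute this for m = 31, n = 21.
z(31, 21; 2, 2) ≤ (1/2)[31 + √(31² + 4·31·21·20)] = (1/2)[31 + √53041] = 130.6532

Kővári–Sós–Turán: let r_1, ..., r_31 be the row sums and z = Σ r_i the total number of 1s. Each pair of columns can share at most one row with both entries 1 (else a 2×2 all-ones block appears), so Σ_i C(r_i, 2) ≤ C(21, 2) = 210. By convexity Σ_i C(r_i, 2) ≥ 31·C(z/31, 2) = z(z − 31)/(2·31), giving z² − 31z − 31·21·20 ≤ 0 and hence z ≤ (1/2)[31 + √(961 + 4·13020)] = (1/2)[31 + √53041] ≈ (1/2)(31 + 230.3063) = 130.6532.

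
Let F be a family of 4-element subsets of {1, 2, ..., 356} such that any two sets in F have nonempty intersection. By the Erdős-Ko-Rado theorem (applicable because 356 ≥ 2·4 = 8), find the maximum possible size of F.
max |F| = C(355, 3) = 7393585

The Erdős-Ko-Rado theorem states: for n ≥ 2k, an intersecting family of k-subsets of an n-element set has size at most C(n − 1, k − 1), with equality for 'star' families {A ⊆ [n] : |A| = k, i ∈ A} (fix an element i). For n = 356, k = 4: C(355, 3) = 7393585.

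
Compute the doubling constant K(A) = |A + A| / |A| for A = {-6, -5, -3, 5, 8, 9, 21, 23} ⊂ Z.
K = |A + A| / |A| = 30/8 = 15/4

Enumerate A + A = {a + b : a, b ∈ A}. With |A| = 8, there are |A|^2 = 64 ordered sum pairs; collecting distinct values, A + A = {-12, -11, -10, -9, -8, -6, -1, 0, 2, 3, 4, 5, 6, 10, 13, 14, 15, 16, 17, 18, 20, 26, 28, 29, 30, 31, 32, 42, 44, 46}, so |A + A| = 30. Thus K = 30/8 = 15/4. For comparison, the minimum possible |A + A| over all 8-element sets is 2·8 − 1 = 15 (so min K = 15/8), attained only by arithmetic progressions.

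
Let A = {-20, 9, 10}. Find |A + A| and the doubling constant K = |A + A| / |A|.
K = |A + A| / |A| = 6/3 = 2

Enumerate A + A = {a + b : a, b ∈ A}. With |A| = 3, there are |A|^2 = 9 ordered sum pairs; collecting distinct values, A + A = {-40, -11, -10, 18, 19, 20}, so |A + A| = 6. Thus K = 6/3 = 2. For comparison, the minimum possible |A + A| over all 3-element sets is 2·3 − 1 = 5 (so min K = 5/3), attained only by arithmetic progressions.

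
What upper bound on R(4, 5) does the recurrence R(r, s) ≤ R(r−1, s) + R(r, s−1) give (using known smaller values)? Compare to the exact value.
R(4, 5) ≤ R(3, 5) + R(4, 4) = 14 + 18 = 32; exact value R(4, 5) = 25.

The Erdős–Szekeres recurrence R(r, s) ≤ R(r−1, s) + R(r, s−1) applied to (r, s) = (4, 5) gives
  R(4, 5) ≤ R(3, 5) + R(4, 4) = 14 + 18 = 32.
(Recall R(2, k) = k and R is symmetric.) The recurrence is not tight here (it gives 32, but the exact value is R(4, 5) = 25); the tight upper bound requires a sharper argument than the simple recurrence, combined with a lower-bound construction on K_{24}.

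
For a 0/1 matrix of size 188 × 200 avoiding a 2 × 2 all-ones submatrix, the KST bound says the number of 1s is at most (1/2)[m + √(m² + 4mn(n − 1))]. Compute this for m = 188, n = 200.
z(188, 200; 2, 2) ≤ (1/2)[188 + √(188² + 4·188·200·199)] = (1/2)[188 + √29964944] = 2831.0122

Kővári–Sós–Turán: let r_1, ..., r_188 be the row sums and z = Σ r_i the total number of 1s. Each pair of columns can share at most one row with both entries 1 (else a 2×2 all-ones block appears), so Σ_i C(r_i, 2) ≤ C(200, 2) = 19900. By convexity Σ_i C(r_i, 2) ≥ 188·C(z/188, 2) = z(z − 188)/(2·188), giving z² − 188z − 188·200·199 ≤ 0 and hence z ≤ (1/2)[188 + √(35344 + 4·7482400)] = (1/2)[188 + √29964944] ≈ (1/2)(188 + 5474.0245) = 2831.0122.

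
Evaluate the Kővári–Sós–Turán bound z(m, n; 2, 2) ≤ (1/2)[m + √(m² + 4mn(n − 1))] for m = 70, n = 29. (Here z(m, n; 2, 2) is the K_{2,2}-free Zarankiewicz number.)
z(70, 29; 2, 2) ≤ (1/2)[70 + √(70² + 4·70·29·28)] = (1/2)[70 + √232260] = 275.9668

Kővári–Sós–Turán: let r_1, ..., r_70 be the row sums and z = Σ r_i the total number of 1s. Each pair of columns can share at most one row with both entries 1 (else a 2×2 all-ones block appears), so Σ_i C(r_i, 2) ≤ C(29, 2) = 406. By convexity Σ_i C(r_i, 2) ≥ 70·C(z/70, 2) = z(z − 70)/(2·70), giving z² − 70z − 70·29·28 ≤ 0 and hence z ≤ (1/2)[70 + √(4900 + 4·56840)] = (1/2)[70 + √232260] ≈ (1/2)(70 + 481.9336) = 275.9668.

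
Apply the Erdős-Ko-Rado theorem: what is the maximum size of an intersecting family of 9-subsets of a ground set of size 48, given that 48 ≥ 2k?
max |F| = C(47, 8) = 314457495

The Erdős-Ko-Rado theorem states: for n ≥ 2k, an intersecting family of k-subsets of an n-element set has size at most C(n − 1, k − 1), with equality for 'star' families {A ⊆ [n] : |A| = k, i ∈ A} (fix an element i). For n = 48, k = 9: C(47, 8) = 314457495.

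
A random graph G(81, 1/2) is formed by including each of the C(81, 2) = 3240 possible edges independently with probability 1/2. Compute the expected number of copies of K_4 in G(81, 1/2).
E[# K_4] = C(81, 4) · (1/2)^C(4, 2) = 1663740 / 2^6 = 415935/16 = 25995.9375

For each 4-subset S of vertices (there are C(81, 4) = 1663740 such S), let X_S = 1 if S induces a K_4 (all C(4, 2) = 6 edges present). Then P(X_S = 1) = (1/2)^6 = 1/64. By linearity of expectation, E[# K_4] = C(81, 4) · (1/2)^6 = 1663740 / 64 = 415935/16 = 25995.9375.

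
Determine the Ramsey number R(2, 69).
R(2, 69) = 69

R(2, k) = k for all k ≥ 2: in a 2-colouring of K_k, either some edge is red (a red K_2) or all edges are blue (a blue K_k). And K_{68} coloured all-blue has no blue K_69, so R(2, 69) > 68. Hence R(2, 69) = 69.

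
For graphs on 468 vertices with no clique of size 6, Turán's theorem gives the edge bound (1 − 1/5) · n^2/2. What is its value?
Turán density bound = (4/5) · 468^2/2 = 438048/5 ≈ 87609.6

Turán's theorem: ex(n, K_{r+1}) is achieved by the complete r-partite Turán graph T(n, r) with parts as balanced as possible, and is at most (1 − 1/r) · n^2/2. For r = 5, n = 468: the density bound is (4/5) · 219024/2 = 438048/5 ≈ 87609.6. The integer-valued extremum is e(T(468, 5)) = 87609, which is strictly less than the density bound 438048/5 since 5 ∤ 468 (the parts of T(468, 5) cannot all be equal).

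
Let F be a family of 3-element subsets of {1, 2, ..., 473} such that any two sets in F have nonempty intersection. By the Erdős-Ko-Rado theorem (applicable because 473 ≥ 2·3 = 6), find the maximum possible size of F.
max |F| = C(472, 2) = 111156

The Erdős-Ko-Rado theorem states: for n ≥ 2k, an intersecting family of k-subsets of an n-element set has size at most C(n − 1, k − 1), with equality for 'star' families {A ⊆ [n] : |A| = k, i ∈ A} (fix an element i). For n = 473, k = 3: C(472, 2) = 111156.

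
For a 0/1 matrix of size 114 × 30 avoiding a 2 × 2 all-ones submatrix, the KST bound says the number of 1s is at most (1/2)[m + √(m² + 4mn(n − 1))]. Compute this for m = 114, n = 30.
z(114, 30; 2, 2) ≤ (1/2)[114 + √(114² + 4·114·30·29)] = (1/2)[114 + √409716] = 377.0453

Kővári–Sós–Turán: let r_1, ..., r_114 be the row sums and z = Σ r_i the total number of 1s. Each pair of columns can share at most one row with both entries 1 (else a 2×2 all-ones block appears), so Σ_i C(r_i, 2) ≤ C(30, 2) = 435. By convexity Σ_i C(r_i, 2) ≥ 114·C(z/114, 2) = z(z − 114)/(2·114), giving z² − 114z − 114·30·29 ≤ 0 and hence z ≤ (1/2)[114 + √(12996 + 4·99180)] = (1/2)[114 + √409716] ≈ (1/2)(114 + 640.0906) = 377.0453.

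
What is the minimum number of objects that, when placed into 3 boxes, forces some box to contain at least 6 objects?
n = (6 − 1)·3 + 1 = 16

By the generalised pigeonhole principle, to guarantee some box contains ≥ r objects we need more than (r − 1) · k objects total. Threshold: n = (r − 1) · k + 1. With r = 6 and k = 3: n = 5 · 3 + 1 = 15 + 1 = 16. For n = 15 = 5 · 3, we can put exactly 5 objects in every box, avoiding 6 in any single one — so 16 is tight.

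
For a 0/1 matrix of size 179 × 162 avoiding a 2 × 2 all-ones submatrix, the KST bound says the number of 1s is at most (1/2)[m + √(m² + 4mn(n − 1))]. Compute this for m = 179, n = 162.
z(179, 162; 2, 2) ≤ (1/2)[179 + √(179² + 4·179·162·161)] = (1/2)[179 + √18706753] = 2252.0652

Kővári–Sós–Turán: let r_1, ..., r_179 be the row sums and z = Σ r_i the total number of 1s. Each pair of columns can share at most one row with both entries 1 (else a 2×2 all-ones block appears), so Σ_i C(r_i, 2) ≤ C(162, 2) = 13041. By convexity Σ_i C(r_i, 2) ≥ 179·C(z/179, 2) = z(z − 179)/(2·179), giving z² − 179z − 179·162·161 ≤ 0 and hence z ≤ (1/2)[179 + √(32041 + 4·4668678)] = (1/2)[179 + √18706753] ≈ (1/2)(179 + 4325.1304) = 2252.0652.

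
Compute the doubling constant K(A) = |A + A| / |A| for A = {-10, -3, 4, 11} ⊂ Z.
K = |A + A| / |A| = 7/4

Enumerate A + A = {a + b : a, b ∈ A}. With |A| = 4, there are |A|^2 = 16 ordered sum pairs; collecting distinct values, A + A = {-20, -13, -6, 1, 8, 15, 22}, so |A + A| = 7. Thus K = 7/4. Here |A + A| = 2|A| − 1 = 7, the minimum possible — so K = 7/4 is minimal, which holds iff A is an arithmetic progression.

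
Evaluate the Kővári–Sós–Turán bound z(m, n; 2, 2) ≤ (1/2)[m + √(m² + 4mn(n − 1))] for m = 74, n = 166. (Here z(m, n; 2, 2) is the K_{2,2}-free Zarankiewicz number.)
z(74, 166; 2, 2) ≤ (1/2)[74 + √(74² + 4·74·166·165)] = (1/2)[74 + √8112916] = 1461.1591

Kővári–Sós–Turán: let r_1, ..., r_74 be the row sums and z = Σ r_i the total number of 1s. Each pair of columns can share at most one row with both entries 1 (else a 2×2 all-ones block appears), so Σ_i C(r_i, 2) ≤ C(166, 2) = 13695. By convexity Σ_i C(r_i, 2) ≥ 74·C(z/74, 2) = z(z − 74)/(2·74), giving z² − 74z − 74·166·165 ≤ 0 and hence z ≤ (1/2)[74 + √(5476 + 4·2026860)] = (1/2)[74 + √8112916] ≈ (1/2)(74 + 2848.3181) = 1461.1591.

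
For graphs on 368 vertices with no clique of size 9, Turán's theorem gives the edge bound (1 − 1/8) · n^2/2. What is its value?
Turán density bound = (7/8) · 368^2/2 = 59248

Turán's theorem: ex(n, K_{r+1}) is achieved by the complete r-partite Turán graph T(n, r) with parts as balanced as possible, and is at most (1 − 1/r) · n^2/2. For r = 8, n = 368: the density bound is (7/8) · 135424/2 = 59248. Since 8 ∣ 368, the Turán graph T(368, 8) has parts of equal size 46, and its edge count e(T(368, 8)) = 59248 attains the density bound exactly.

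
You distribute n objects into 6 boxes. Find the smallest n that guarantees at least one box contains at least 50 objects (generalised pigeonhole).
n = (50 − 1)·6 + 1 = 295

By the generalised pigeonhole principle, to guarantee some box contains ≥ r objects we need more than (r − 1) · k objects total. Threshold: n = (r − 1) · k + 1. With r = 50 and k = 6: n = 49 · 6 + 1 = 294 + 1 = 295. For n = 294 = 49 · 6, we can put exactly 49 objects in every box, avoiding 50 in any single one — so 295 is tight.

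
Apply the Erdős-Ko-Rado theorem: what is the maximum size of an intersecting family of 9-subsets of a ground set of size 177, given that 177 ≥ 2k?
max |F| = C(176, 8) = 19430578360050

Erdős-Ko-Rado (1961): when n ≥ 2k, max |F| = C(n−1, k−1). The bound is attained by the star {A : i ∈ A} for any fixed i ∈ [n]. Here C(177−1, 9−1) = C(176, 8) = 19430578360050.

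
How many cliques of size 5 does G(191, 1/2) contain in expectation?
E[# K_5] = C(191, 5) · (1/2)^C(5, 2) = 2009402703 / 2^10 ≈ 1962307.327148

For each 5-subset S of vertices (there are C(191, 5) = 2009402703 such S), let X_S = 1 if S induces a K_5 (all C(5, 2) = 10 edges present). Then P(X_S = 1) = (1/2)^10 = 1/1024. By linearity of expectation, E[# K_5] = C(191, 5) · (1/2)^10 = 2009402703 / 1024 ≈ 1962307.327148.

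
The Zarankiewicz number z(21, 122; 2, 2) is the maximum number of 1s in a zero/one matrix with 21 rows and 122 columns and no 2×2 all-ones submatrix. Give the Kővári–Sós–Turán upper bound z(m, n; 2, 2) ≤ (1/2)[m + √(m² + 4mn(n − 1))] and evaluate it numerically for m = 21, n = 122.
z(21, 122; 2, 2) ≤ (1/2)[21 + √(21² + 4·21·122·121)] = (1/2)[21 + √1240449] = 567.3772

Kővári–Sós–Turán: let r_1, ..., r_21 be the row sums and z = Σ r_i the total number of 1s. Each pair of columns can share at most one row with both entries 1 (else a 2×2 all-ones block appears), so Σ_i C(r_i, 2) ≤ C(122, 2) = 7381. By convexity Σ_i C(r_i, 2) ≥ 21·C(z/21, 2) = z(z − 21)/(2·21), giving z² − 21z − 21·122·121 ≤ 0 and hence z ≤ (1/2)[21 + √(441 + 4·310002)] = (1/2)[21 + √1240449] ≈ (1/2)(21 + 1113.7545) = 567.3772.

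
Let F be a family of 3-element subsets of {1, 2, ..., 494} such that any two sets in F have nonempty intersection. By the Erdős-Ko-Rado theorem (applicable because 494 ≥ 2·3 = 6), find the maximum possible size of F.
max |F| = C(493, 2) = 121278

The Erdős-Ko-Rado theorem states: for n ≥ 2k, an intersecting family of k-subsets of an n-element set has size at most C(n − 1, k − 1), with equality for 'star' families {A ⊆ [n] : |A| = k, i ∈ A} (fix an element i). For n = 494, k = 3: C(493, 2) = 121278.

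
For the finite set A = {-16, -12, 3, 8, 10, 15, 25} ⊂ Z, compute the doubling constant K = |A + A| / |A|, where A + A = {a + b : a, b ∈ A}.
K = |A + A| / |A| = 26/7

Enumerate A + A = {a + b : a, b ∈ A}. With |A| = 7, there are |A|^2 = 49 ordered sum pairs; collecting distinct values, A + A = {-32, -28, -24, -13, -9, -8, -6, -4, -2, -1, 3, 6, 9, 11, 13, 16, 18, 20, 23, 25, 28, 30, 33, 35, 40, 50}, so |A + A| = 26. Thus K = 26/7. For comparison, the minimum possible |A + A| over all 7-element sets is 2·7 − 1 = 13 (so min K = 13/7), attained only by arithmetic progressions.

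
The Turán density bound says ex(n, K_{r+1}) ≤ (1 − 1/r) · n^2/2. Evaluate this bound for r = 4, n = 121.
Turán density bound = (3/4) · 121^2/2 = 43923/8 ≈ 5490.375

Turán's theorem: ex(n, K_{r+1}) is achieved by the complete r-partite Turán graph T(n, r) with parts as balanced as possible, and is at most (1 − 1/r) · n^2/2. For r = 4, n = 121: the density bound is (3/4) · 14641/2 = 43923/8 ≈ 5490.375. The integer-valued extremum is e(T(121, 4)) = 5490, which is strictly less than the density bound 43923/8 since 4 ∤ 121 (the parts of T(121, 4) cannot all be equal).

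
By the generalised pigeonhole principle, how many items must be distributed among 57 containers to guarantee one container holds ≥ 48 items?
n = (48 − 1)·57 + 1 = 2680

By the generalised pigeonhole principle, to guarantee some box contains ≥ r objects we need more than (r − 1) · k objects total. Threshold: n = (r − 1) · k + 1. With r = 48 and k = 57: n = 47 · 57 + 1 = 2679 + 1 = 2680. For n = 2679 = 47 · 57, we can put exactly 47 objects in every box, avoiding 48 in any single one — so 2680 is tight.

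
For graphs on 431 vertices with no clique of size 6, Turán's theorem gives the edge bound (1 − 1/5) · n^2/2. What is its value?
Turán density bound = (4/5) · 431^2/2 = 371522/5 ≈ 74304.4

Turán's theorem: ex(n, K_{r+1}) is achieved by the complete r-partite Turán graph T(n, r) with parts as balanced as possible, and is at most (1 − 1/r) · n^2/2. For r = 5, n = 431: the density bound is (4/5) · 185761/2 = 371522/5 ≈ 74304.4. The integer-valued extremum is e(T(431, 5)) = 74304, which is strictly less than the density bound 371522/5 since 5 ∤ 431 (the parts of T(431, 5) cannot all be equal).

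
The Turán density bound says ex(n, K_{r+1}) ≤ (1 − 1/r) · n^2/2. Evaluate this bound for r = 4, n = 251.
Turán density bound = (3/4) · 251^2/2 = 189003/8 ≈ 23625.375

Turán's theorem: ex(n, K_{r+1}) is achieved by the complete r-partite Turán graph T(n, r) with parts as balanced as possible, and is at most (1 − 1/r) · n^2/2. For r = 4, n = 251: the density bound is (3/4) · 63001/2 = 189003/8 ≈ 23625.375. The integer-valued extremum is e(T(251, 4)) = 23625, which is strictly less than the density bound 189003/8 since 4 ∤ 251 (the parts of T(251, 4) cannot all be equal).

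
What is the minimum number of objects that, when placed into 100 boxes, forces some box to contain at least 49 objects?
n = (49 − 1)·100 + 1 = 4801

By the generalised pigeonhole principle, to guarantee some box contains ≥ r objects we need more than (r − 1) · k objects total. Threshold: n = (r − 1) · k + 1. With r = 49 and k = 100: n = 48 · 100 + 1 = 4800 + 1 = 4801. For n = 4800 = 48 · 100, we can put exactly 48 objects in every box, avoiding 49 in any single one — so 4801 is tight.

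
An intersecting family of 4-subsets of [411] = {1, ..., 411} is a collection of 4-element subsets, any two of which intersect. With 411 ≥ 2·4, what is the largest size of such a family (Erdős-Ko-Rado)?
max |F| = C(410, 3) = 11402920

The Erdős-Ko-Rado theorem states: for n ≥ 2k, an intersecting family of k-subsets of an n-element set has size at most C(n − 1, k − 1), with equality for 'star' families {A ⊆ [n] : |A| = k, i ∈ A} (fix an element i). For n = 411, k = 4: C(410, 3) = 11402920.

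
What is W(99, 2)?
W(99, 2) = 99 + 1 = 100

A 2-term AP is any pair of integers, so a monochromatic 2-AP exists iff some colour is used at least twice. With 99 colours, the colouring i ↦ i on {1, ..., 99} uses each colour once, avoiding any monochromatic pair, so W(99, 2) > 99. For {1, ..., 100}, pigeonhole forces two integers of the same colour, which form a monochromatic 2-AP. Hence W(99, 2) = 100.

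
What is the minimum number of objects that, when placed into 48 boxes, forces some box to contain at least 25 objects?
n = (25 − 1)·48 + 1 = 1153

By the generalised pigeonhole principle, to guarantee some box contains ≥ r objects we need more than (r − 1) · k objects total. Threshold: n = (r − 1) · k + 1. With r = 25 and k = 48: n = 24 · 48 + 1 = 1152 + 1 = 1153. For n = 1152 = 24 · 48, we can put exactly 24 objects in every box, avoiding 25 in any single one — so 1153 is tight.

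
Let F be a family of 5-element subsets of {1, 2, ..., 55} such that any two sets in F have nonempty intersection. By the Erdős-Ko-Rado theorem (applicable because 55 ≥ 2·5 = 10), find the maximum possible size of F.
max |F| = C(54, 4) = 316251

Erdős-Ko-Rado (1961): when n ≥ 2k, max |F| = C(n−1, k−1). The bound is attained by the star {A : i ∈ A} for any fixed i ∈ [n]. Here C(55−1, 5−1) = C(54, 4) = 316251.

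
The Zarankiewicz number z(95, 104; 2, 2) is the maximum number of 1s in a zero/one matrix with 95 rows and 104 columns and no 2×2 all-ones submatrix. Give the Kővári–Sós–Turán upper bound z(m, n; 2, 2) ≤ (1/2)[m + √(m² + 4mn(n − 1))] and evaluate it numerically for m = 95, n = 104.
z(95, 104; 2, 2) ≤ (1/2)[95 + √(95² + 4·95·104·103)] = (1/2)[95 + √4079585] = 1057.3991

Kővári–Sós–Turán: let r_1, ..., r_95 be the row sums and z = Σ r_i the total number of 1s. Each pair of columns can share at most one row with both entries 1 (else a 2×2 all-ones block appears), so Σ_i C(r_i, 2) ≤ C(104, 2) = 5356. By convexity Σ_i C(r_i, 2) ≥ 95·C(z/95, 2) = z(z − 95)/(2·95), giving z² − 95z − 95·104·103 ≤ 0 and hence z ≤ (1/2)[95 + √(9025 + 4·1017640)] = (1/2)[95 + √4079585] ≈ (1/2)(95 + 2019.7983) = 1057.3991.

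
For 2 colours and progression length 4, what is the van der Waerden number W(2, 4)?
W(2, 4) = 35

W(2, 4) = 35. The lower bound W(2, 4) > 34 comes from an explicit good 2-colouring of [1, 34]; the upper bound W(2, 4) ≤ 35 was verified by exhaustive search over 2-colourings of [1, 35].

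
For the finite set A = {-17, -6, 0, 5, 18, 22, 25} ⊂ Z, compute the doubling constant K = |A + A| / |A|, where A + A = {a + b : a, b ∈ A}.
K = |A + A| / |A| = 26/7

Enumerate A + A = {a + b : a, b ∈ A}. With |A| = 7, there are |A|^2 = 49 ordered sum pairs; collecting distinct values, A + A = {-34, -23, -17, -12, -6, -1, 0, 1, 5, 8, 10, 12, 16, 18, 19, 22, 23, 25, 27, 30, 36, 40, 43, 44, 47, 50}, so |A + A| = 26. Thus K = 26/7. For comparison, the minimum possible |A + A| over all 7-element sets is 2·7 − 1 = 13 (so min K = 13/7), attained only by arithmetic progressions.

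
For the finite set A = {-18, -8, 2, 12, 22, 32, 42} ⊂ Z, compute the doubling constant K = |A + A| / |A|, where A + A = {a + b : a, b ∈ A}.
K = |A + A| / |A| = 13/7

Enumerate A + A = {a + b : a, b ∈ A}. With |A| = 7, there are |A|^2 = 49 ordered sum pairs; collecting distinct values, A + A = {-36, -26, -16, -6, 4, 14, 24, 34, 44, 54, 64, 74, 84}, so |A + A| = 13. Thus K = 13/7. Here |A + A| = 2|A| − 1 = 13, the minimum possible — so K = 13/7 is minimal, which holds iff A is an arithmetic progression.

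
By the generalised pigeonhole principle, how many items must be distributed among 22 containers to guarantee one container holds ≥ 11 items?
n = (11 − 1)·22 + 1 = 221

By the generalised pigeonhole principle, to guarantee some box contains ≥ r objects we need more than (r − 1) · k objects total. Threshold: n = (r − 1) · k + 1. With r = 11 and k = 22: n = 10 · 22 + 1 = 220 + 1 = 221. For n = 220 = 10 · 22, we can put exactly 10 objects in every box, avoiding 11 in any single one — so 221 is tight.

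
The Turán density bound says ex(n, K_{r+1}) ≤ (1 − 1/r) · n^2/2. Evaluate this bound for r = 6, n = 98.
Turán density bound = (5/6) · 98^2/2 = 12005/3 ≈ 4001.6667

Turán's theorem: ex(n, K_{r+1}) is achieved by the complete r-partite Turán graph T(n, r) with parts as balanced as possible, and is at most (1 − 1/r) · n^2/2. For r = 6, n = 98: the density bound is (5/6) · 9604/2 = 12005/3 ≈ 4001.6667. The integer-valued extremum is e(T(98, 6)) = 4001, which is strictly less than the density bound 12005/3 since 6 ∤ 98 (the parts of T(98, 6) cannot all be equal).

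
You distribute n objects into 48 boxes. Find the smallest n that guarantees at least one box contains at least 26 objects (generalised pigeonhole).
n = (26 − 1)·48 + 1 = 1201

By the generalised pigeonhole principle, to guarantee some box contains ≥ r objects we need more than (r − 1) · k objects total. Threshold: n = (r − 1) · k + 1. With r = 26 and k = 48: n = 25 · 48 + 1 = 1200 + 1 = 1201. For n = 1200 = 25 · 48, we can put exactly 25 objects in every box, avoiding 26 in any single one — so 1201 is tight.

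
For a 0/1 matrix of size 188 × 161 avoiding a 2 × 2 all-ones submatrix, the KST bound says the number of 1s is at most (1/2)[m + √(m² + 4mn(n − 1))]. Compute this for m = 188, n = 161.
z(188, 161; 2, 2) ≤ (1/2)[188 + √(188² + 4·188·161·160)] = (1/2)[188 + √19406864] = 2296.6611

Kővári–Sós–Turán: let r_1, ..., r_188 be the row sums and z = Σ r_i the total number of 1s. Each pair of columns can share at most one row with both entries 1 (else a 2×2 all-ones block appears), so Σ_i C(r_i, 2) ≤ C(161, 2) = 12880. By convexity Σ_i C(r_i, 2) ≥ 188·C(z/188, 2) = z(z − 188)/(2·188), giving z² − 188z − 188·161·160 ≤ 0 and hence z ≤ (1/2)[188 + √(35344 + 4·4842880)] = (1/2)[188 + √19406864] ≈ (1/2)(188 + 4405.3222) = 2296.6611.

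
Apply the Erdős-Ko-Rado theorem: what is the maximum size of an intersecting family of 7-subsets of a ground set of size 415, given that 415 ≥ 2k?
max |F| = C(414, 6) = 6743169849423

Erdős-Ko-Rado (1961): when n ≥ 2k, max |F| = C(n−1, k−1). The bound is attained by the star {A : i ∈ A} for any fixed i ∈ [n]. Here C(415−1, 7−1) = C(414, 6) = 6743169849423.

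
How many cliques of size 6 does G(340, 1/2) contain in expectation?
E[# K_6] = C(340, 6) · (1/2)^C(6, 2) = 2052469935880 / 2^15 = 256558741985/4096 ≈ 62636411.617432

For each 6-subset S of vertices (there are C(340, 6) = 2052469935880 such S), let X_S = 1 if S induces a K_6 (all C(6, 2) = 15 edges present). Then P(X_S = 1) = (1/2)^15 = 1/32768. By linearity of expectation, E[# K_6] = C(340, 6) · (1/2)^15 = 2052469935880 / 32768 = 256558741985/4096 ≈ 62636411.617432.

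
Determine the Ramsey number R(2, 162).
R(2, 162) = 162

R(2, k) = k for all k ≥ 2: in a 2-colouring of K_k, either some edge is red (a red K_2) or all edges are blue (a blue K_k). And K_{161} coloured all-blue has no blue K_162, so R(2, 162) > 161. Hence R(2, 162) = 162.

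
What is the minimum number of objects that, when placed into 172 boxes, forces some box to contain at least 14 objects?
n = (14 − 1)·172 + 1 = 2237

By the generalised pigeonhole principle, to guarantee some box contains ≥ r objects we need more than (r − 1) · k objects total. Threshold: n = (r − 1) · k + 1. With r = 14 and k = 172: n = 13 · 172 + 1 = 2236 + 1 = 2237. For n = 2236 = 13 · 172, we can put exactly 13 objects in every box, avoiding 14 in any single one — so 2237 is tight.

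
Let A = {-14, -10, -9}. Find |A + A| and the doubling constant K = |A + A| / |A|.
K = |A + A| / |A| = 6/3 = 2

Enumerate A + A = {a + b : a, b ∈ A}. With |A| = 3, there are |A|^2 = 9 ordered sum pairs; collecting distinct values, A + A = {-28, -24, -23, -20, -19, -18}, so |A + A| = 6. Thus K = 6/3 = 2. For comparison, the minimum possible |A + A| over all 3-element sets is 2·3 − 1 = 5 (so min K = 5/3), attained only by arithmetic progressions.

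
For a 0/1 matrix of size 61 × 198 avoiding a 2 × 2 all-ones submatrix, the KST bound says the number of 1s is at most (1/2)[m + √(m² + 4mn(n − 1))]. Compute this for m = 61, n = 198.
z(61, 198; 2, 2) ≤ (1/2)[61 + √(61² + 4·61·198·197)] = (1/2)[61 + √9521185] = 1573.3209

Kővári–Sós–Turán: let r_1, ..., r_61 be the row sums and z = Σ r_i the total number of 1s. Each pair of columns can share at most one row with both entries 1 (else a 2×2 all-ones block appears), so Σ_i C(r_i, 2) ≤ C(198, 2) = 19503. By convexity Σ_i C(r_i, 2) ≥ 61·C(z/61, 2) = z(z − 61)/(2·61), giving z² − 61z − 61·198·197 ≤ 0 and hence z ≤ (1/2)[61 + √(3721 + 4·2379366)] = (1/2)[61 + √9521185] ≈ (1/2)(61 + 3085.6417) = 1573.3209.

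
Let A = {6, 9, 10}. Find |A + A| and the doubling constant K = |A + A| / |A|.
K = |A + A| / |A| = 6/3 = 2

Enumerate A + A = {a + b : a, b ∈ A}. With |A| = 3, there are |A|^2 = 9 ordered sum pairs; collecting distinct values, A + A = {12, 15, 16, 18, 19, 20}, so |A + A| = 6. Thus K = 6/3 = 2. For comparison, the minimum possible |A + A| over all 3-element sets is 2·3 − 1 = 5 (so min K = 5/3), attained only by arithmetic progressions.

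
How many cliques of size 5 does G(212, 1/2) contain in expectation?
E[# K_5] = C(212, 5) · (1/2)^C(5, 2) = 3403031632 / 2^10 = 212689477/64 = 3323273.078125

For each 5-subset S of vertices (there are C(212, 5) = 3403031632 such S), let X_S = 1 if S induces a K_5 (all C(5, 2) = 10 edges present). Then P(X_S = 1) = (1/2)^10 = 1/1024. By linearity of expectation, E[# K_5] = C(212, 5) · (1/2)^10 = 3403031632 / 1024 = 212689477/64 = 3323273.078125.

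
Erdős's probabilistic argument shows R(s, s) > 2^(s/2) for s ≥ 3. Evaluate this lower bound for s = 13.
2^(13/2) = 90.5097; so R(13, 13) > 90.5097

Colour each edge of K_n uniformly at random with red/blue. The expected number of monochromatic K_13 is C(n, 13) · 2 · 2^(−C(13,2)). If C(n, 13) · 2^(1 − C(13,2)) < 1, then with positive probability no monochromatic K_13 exists, so R(13, 13) > n. The standard estimate C(n, 13) ≤ n^13/13! shows this inequality holds whenever n ≤ 2^(13/2) (since 13! · 2^(C(13,2) − 1) > 2^(13^2/2) ≥ n^13). Hence R(13, 13) > 2^(13/2) = 90.5097.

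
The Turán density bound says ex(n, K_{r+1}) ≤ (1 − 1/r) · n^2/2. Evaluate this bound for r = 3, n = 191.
Turán density bound = (2/3) · 191^2/2 = 36481/3 ≈ 12160.3333

Turán's theorem: ex(n, K_{r+1}) is achieved by the complete r-partite Turán graph T(n, r) with parts as balanced as possible, and is at most (1 − 1/r) · n^2/2. For r = 3, n = 191: the density bound is (2/3) · 36481/2 = 36481/3 ≈ 12160.3333. The integer-valued extremum is e(T(191, 3)) = 12160, which is strictly less than the density bound 36481/3 since 3 ∤ 191 (the parts of T(191, 3) cannot all be equal).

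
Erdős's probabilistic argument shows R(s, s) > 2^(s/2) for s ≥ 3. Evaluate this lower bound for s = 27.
2^(27/2) = 11585.2375; so R(27, 27) > 11585.2375

Colour each edge of K_n uniformly at random with red/blue. The expected number of monochromatic K_27 is C(n, 27) · 2 · 2^(−C(27,2)). If C(n, 27) · 2^(1 − C(27,2)) < 1, then with positive probability no monochromatic K_27 exists, so R(27, 27) > n. The standard estimate C(n, 27) ≤ n^27/27! shows this inequality holds whenever n ≤ 2^(27/2) (since 27! · 2^(C(27,2) − 1) > 2^(27^2/2) ≥ n^27). Hence R(27, 27) > 2^(27/2) = 11585.2375.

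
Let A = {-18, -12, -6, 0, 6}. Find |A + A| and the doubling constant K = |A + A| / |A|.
K = |A + A| / |A| = 9/5

Enumerate A + A = {a + b : a, b ∈ A}. With |A| = 5, there are |A|^2 = 25 ordered sum pairs; collecting distinct values, A + A = {-36, -30, -24, -18, -12, -6, 0, 6, 12}, so |A + A| = 9. Thus K = 9/5. Here |A + A| = 2|A| − 1 = 9, the minimum possible — so K = 9/5 is minimal, which holds iff A is an arithmetic progression.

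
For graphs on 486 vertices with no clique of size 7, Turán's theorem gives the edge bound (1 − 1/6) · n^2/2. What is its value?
Turán density bound = (5/6) · 486^2/2 = 98415

Turán's theorem: ex(n, K_{r+1}) is achieved by the complete r-partite Turán graph T(n, r) with parts as balanced as possible, and is at most (1 − 1/r) · n^2/2. For r = 6, n = 486: the density bound is (5/6) · 236196/2 = 98415. Since 6 ∣ 486, the Turán graph T(486, 6) has parts of equal size 81, and its edge count e(T(486, 6)) = 98415 attains the density bound exactly.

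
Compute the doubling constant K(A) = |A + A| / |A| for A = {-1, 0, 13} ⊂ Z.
K = |A + A| / |A| = 6/3 = 2

Enumerate A + A = {a + b : a, b ∈ A}. With |A| = 3, there are |A|^2 = 9 ordered sum pairs; collecting distinct values, A + A = {-2, -1, 0, 12, 13, 26}, so |A + A| = 6. Thus K = 6/3 = 2. For comparison, the minimum possible |A + A| over all 3-element sets is 2·3 − 1 = 5 (so min K = 5/3), attained only by arithmetic progressions.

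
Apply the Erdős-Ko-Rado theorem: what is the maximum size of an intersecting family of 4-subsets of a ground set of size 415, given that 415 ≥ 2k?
max |F| = C(414, 3) = 11740764

The Erdős-Ko-Rado theorem states: for n ≥ 2k, an intersecting family of k-subsets of an n-element set has size at most C(n − 1, k − 1), with equality for 'star' families {A ⊆ [n] : |A| = k, i ∈ A} (fix an element i). For n = 415, k = 4: C(414, 3) = 11740764.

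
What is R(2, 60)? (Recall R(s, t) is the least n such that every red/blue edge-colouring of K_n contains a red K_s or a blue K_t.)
R(2, 60) = 60

R(2, k) = k for all k ≥ 2: in a 2-colouring of K_k, either some edge is red (a red K_2) or all edges are blue (a blue K_k). And K_{59} coloured all-blue has no blue K_60, so R(2, 60) > 59. Hence R(2, 60) = 60.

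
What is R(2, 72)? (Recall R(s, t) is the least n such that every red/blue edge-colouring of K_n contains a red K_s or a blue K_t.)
R(2, 72) = 72

R(2, k) = k for all k ≥ 2: in a 2-colouring of K_k, either some edge is red (a red K_2) or all edges are blue (a blue K_k). And K_{71} coloured all-blue has no blue K_72, so R(2, 72) > 71. Hence R(2, 72) = 72.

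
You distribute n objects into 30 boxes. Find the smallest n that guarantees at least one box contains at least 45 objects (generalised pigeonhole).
n = (45 − 1)·30 + 1 = 1321

By the generalised pigeonhole principle, to guarantee some box contains ≥ r objects we need more than (r − 1) · k objects total. Threshold: n = (r − 1) · k + 1. With r = 45 and k = 30: n = 44 · 30 + 1 = 1320 + 1 = 1321. For n = 1320 = 44 · 30, we can put exactly 44 objects in every box, avoiding 45 in any single one — so 1321 is tight.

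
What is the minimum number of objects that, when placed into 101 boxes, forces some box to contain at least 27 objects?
n = (27 − 1)·101 + 1 = 2627

By the generalised pigeonhole principle, to guarantee some box contains ≥ r objects we need more than (r − 1) · k objects total. Threshold: n = (r − 1) · k + 1. With r = 27 and k = 101: n = 26 · 101 + 1 = 2626 + 1 = 2627. For n = 2626 = 26 · 101, we can put exactly 26 objects in every box, avoiding 27 in any single one — so 2627 is tight.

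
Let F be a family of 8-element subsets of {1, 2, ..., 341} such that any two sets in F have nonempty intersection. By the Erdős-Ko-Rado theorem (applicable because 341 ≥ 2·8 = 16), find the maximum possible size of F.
max |F| = C(340, 7) = 97932136940560

Erdős-Ko-Rado (1961): when n ≥ 2k, max |F| = C(n−1, k−1). The bound is attained by the star {A : i ∈ A} for any fixed i ∈ [n]. Here C(341−1, 8−1) = C(340, 7) = 97932136940560.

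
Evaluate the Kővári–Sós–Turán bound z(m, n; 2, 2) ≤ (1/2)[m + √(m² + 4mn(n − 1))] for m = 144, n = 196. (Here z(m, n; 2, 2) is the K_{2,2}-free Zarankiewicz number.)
z(144, 196; 2, 2) ≤ (1/2)[144 + √(144² + 4·144·196·195)] = (1/2)[144 + √22035456] = 2419.0969

Kővári–Sós–Turán: let r_1, ..., r_144 be the row sums and z = Σ r_i the total number of 1s. Each pair of columns can share at most one row with both entries 1 (else a 2×2 all-ones block appears), so Σ_i C(r_i, 2) ≤ C(196, 2) = 19110. By convexity Σ_i C(r_i, 2) ≥ 144·C(z/144, 2) = z(z − 144)/(2·144), giving z² − 144z − 144·196·195 ≤ 0 and hence z ≤ (1/2)[144 + √(20736 + 4·5503680)] = (1/2)[144 + √22035456] ≈ (1/2)(144 + 4694.1939) = 2419.0969.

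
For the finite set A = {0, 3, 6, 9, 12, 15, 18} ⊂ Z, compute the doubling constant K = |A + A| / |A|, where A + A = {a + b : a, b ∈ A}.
K = |A + A| / |A| = 13/7

Enumerate A + A = {a + b : a, b ∈ A}. With |A| = 7, there are |A|^2 = 49 ordered sum pairs; collecting distinct values, A + A = {0, 3, 6, 9, 12, 15, 18, 21, 24, 27, 30, 33, 36}, so |A + A| = 13. Thus K = 13/7. Here |A + A| = 2|A| − 1 = 13, the minimum possible — so K = 13/7 is minimal, which holds iff A is an arithmetic progression.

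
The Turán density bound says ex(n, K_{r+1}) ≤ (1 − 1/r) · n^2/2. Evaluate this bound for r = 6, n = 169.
Turán density bound = (5/6) · 169^2/2 = 142805/12 ≈ 11900.4167

Turán's theorem: ex(n, K_{r+1}) is achieved by the complete r-partite Turán graph T(n, r) with parts as balanced as possible, and is at most (1 − 1/r) · n^2/2. For r = 6, n = 169: the density bound is (5/6) · 28561/2 = 142805/12 ≈ 11900.4167. The integer-valued extremum is e(T(169, 6)) = 11900, which is strictly less than the density bound 142805/12 since 6 ∤ 169 (the parts of T(169, 6) cannot all be equal).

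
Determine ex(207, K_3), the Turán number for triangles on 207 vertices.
ex(207, K_3) = ⌊207^2/4⌋ = 10712

Mantel (1907): a triangle-free graph on n vertices has at most ⌊n^2/4⌋ edges, with equality for the complete bipartite graph K_{⌊n/2⌋, ⌈n/2⌉}. For n = 207: ⌊207^2/4⌋ = ⌊42849/4⌋ = 10712. The extremal graph is K_{103, 104}, which has 103·104 = 10712 edges.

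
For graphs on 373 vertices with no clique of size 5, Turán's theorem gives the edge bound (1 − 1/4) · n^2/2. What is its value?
Turán density bound = (3/4) · 373^2/2 = 417387/8 ≈ 52173.375

Turán's theorem: ex(n, K_{r+1}) is achieved by the complete r-partite Turán graph T(n, r) with parts as balanced as possible, and is at most (1 − 1/r) · n^2/2. For r = 4, n = 373: the density bound is (3/4) · 139129/2 = 417387/8 ≈ 52173.375. The integer-valued extremum is e(T(373, 4)) = 52173, which is strictly less than the density bound 417387/8 since 4 ∤ 373 (the parts of T(373, 4) cannot all be equal).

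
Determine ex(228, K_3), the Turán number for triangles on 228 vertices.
ex(228, K_3) = ⌊228^2/4⌋ = 12996

Mantel (1907): a triangle-free graph on n vertices has at most ⌊n^2/4⌋ edges, with equality for the complete bipartite graph K_{⌊n/2⌋, ⌈n/2⌉}. For n = 228: ⌊228^2/4⌋ = ⌊51984/4⌋ = 12996. The extremal graph is K_{114, 114}, which has 114·114 = 12996 edges.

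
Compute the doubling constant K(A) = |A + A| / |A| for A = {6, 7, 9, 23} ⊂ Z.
K = |A + A| / |A| = 10/4 = 5/2

Enumerate A + A = {a + b : a, b ∈ A}. With |A| = 4, there are |A|^2 = 16 ordered sum pairs; collecting distinct values, A + A = {12, 13, 14, 15, 16, 18, 29, 30, 32, 46}, so |A + A| = 10. Thus K = 10/4 = 5/2. For comparison, the minimum possible |A + A| over all 4-element sets is 2·4 − 1 = 7 (so min K = 7/4), attained only by arithmetic progressions.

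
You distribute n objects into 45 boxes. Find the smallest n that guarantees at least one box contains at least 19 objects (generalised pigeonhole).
n = (19 − 1)·45 + 1 = 811

By the generalised pigeonhole principle, to guarantee some box contains ≥ r objects we need more than (r − 1) · k objects total. Threshold: n = (r − 1) · k + 1. With r = 19 and k = 45: n = 18 · 45 + 1 = 810 + 1 = 811. For n = 810 = 18 · 45, we can put exactly 18 objects in every box, avoiding 19 in any single one — so 811 is tight.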